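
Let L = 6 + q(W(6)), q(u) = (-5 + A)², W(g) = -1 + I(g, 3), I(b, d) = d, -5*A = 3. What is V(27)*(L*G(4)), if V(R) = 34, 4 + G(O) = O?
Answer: 0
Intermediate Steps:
A = -⅗ (A = -⅕*3 = -⅗ ≈ -0.60000)
G(O) = -4 + O
W(g) = 2 (W(g) = -1 + 3 = 2)
q(u) = 784/25 (q(u) = (-5 - ⅗)² = (-28/5)² = 784/25)
L = 934/25 (L = 6 + 784/25 = 934/25 ≈ 37.360)
V(27)*(L*G(4)) = 34*(934*(-4 + 4)/25) = 34*((934/25)*0) = 34*0 = 0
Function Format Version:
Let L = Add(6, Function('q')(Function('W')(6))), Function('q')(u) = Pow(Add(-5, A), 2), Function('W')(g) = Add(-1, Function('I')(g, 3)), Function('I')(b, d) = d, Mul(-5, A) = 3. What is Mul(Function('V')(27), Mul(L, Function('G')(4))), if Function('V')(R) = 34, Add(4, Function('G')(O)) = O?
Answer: 0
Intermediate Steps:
A = Rational(-3, 5) (A = Mul(Rational(-1, 5), 3) = Rational(-3, 5) ≈ -0.60000)
Function('G')(O) = Add(-4, O)
Function('W')(g) = 2 (Function('W')(g) = Add(-1, 3) = 2)
Function('q')(u) = Rational(784, 25) (Function('q')(u) = Pow(Add(-5, Rational(-3, 5)), 2) = Pow(Rational(-28, 5), 2) = Rational(784, 25))
L = Rational(934, 25) (L = Add(6, Rational(784, 25)) = Rational(934, 25) ≈ 37.360)
Mul(Function('V')(27), Mul(L, Function('G')(4))) = Mul(34, Mul(Rational(934, 25), Add(-4, 4))) = Mul(34, Mul(Rational(934, 25), 0)) = Mul(34, 0) = 0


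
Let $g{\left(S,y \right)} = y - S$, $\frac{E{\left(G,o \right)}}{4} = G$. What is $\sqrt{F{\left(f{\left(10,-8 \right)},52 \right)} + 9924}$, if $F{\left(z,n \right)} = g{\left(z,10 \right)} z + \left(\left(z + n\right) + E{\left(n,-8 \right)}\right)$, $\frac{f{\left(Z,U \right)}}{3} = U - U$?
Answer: $2 \sqrt{2546} \approx 100.92$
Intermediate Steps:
$E{\left(G,o \right)} = 4 G$
$f{\left(Z,U \right)} = 0$ ($f{\left(Z,U \right)} = 3 \left(U - U\right) = 3 \cdot 0 = 0$)
$F{\left(z,n \right)} = z + 5 n + z \left(10 - z\right)$ ($F{\left(z,n \right)} = \left(10 - z\right) z + \left(\left(z + n\right) + 4 n\right) = z \left(10 - z\right) + \left(\left(n + z\right) + 4 n\right) = z \left(10 - z\right) + \left(z + 5 n\right) = z + 5 n + z \left(10 - z\right)$)
$\sqrt{F{\left(f{\left(10,-8 \right)},52 \right)} + 9924} = \sqrt{\left(0 + 5 \cdot 52 - 0 \left(-10 + 0\right)\right) + 9924} = \sqrt{\left(0 + 260 - 0 \left(-10\right)\right) + 9924} = \sqrt{\left(0 + 260 + 0\right) + 9924} = \sqrt{260 + 9924} = \sqrt{10184} = 2 \sqrt{2546}$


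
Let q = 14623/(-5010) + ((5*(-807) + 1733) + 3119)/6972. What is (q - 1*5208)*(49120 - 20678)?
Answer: -143799465484237/970270 ≈ -1.4821e+8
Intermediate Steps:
q = -5436577/1940540 (q = 14623*(-1/5010) + ((-4035 + 1733) + 3119)*(1/6972) = -14623/5010 + (-2302 + 3119)*(1/6972) = -14623/5010 + 817*(1/6972) = -14623/5010 + 817/6972 = -5436577/1940540 ≈ -2.8016)
(q - 1*5208)*(49120 - 20678) = (-5436577/1940540 - 1*5208)*(49120 - 20678) = (-5436577/1940540 - 5208)*28442 = -10111768897/1940540*28442 = -143799465484237/970270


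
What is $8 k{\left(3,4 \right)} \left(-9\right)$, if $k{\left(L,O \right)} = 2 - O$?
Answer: $144$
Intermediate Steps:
$8 k{\left(3,4 \right)} \left(-9\right) = 8 \left(2 - 4\right) \left(-9\right) = 8 \left(-2\right) \left(-9\right) = \left(-16\right) \left(-9\right) = 144$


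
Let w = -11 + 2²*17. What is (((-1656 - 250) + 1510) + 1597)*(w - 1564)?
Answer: -1809907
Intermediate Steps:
w = 57 (w = -11 + 4*17 = -11 + 68 = 57)
(((-1656 - 250) + 1510) + 1597)*(w - 1564) = (((-1656 - 250) + 1510) + 1597)*(57 - 1564) = ((-1906 + 1510) + 1597)*(-1507) = (-396 + 1597)*(-1507) = 1201*(-1507) = -1809907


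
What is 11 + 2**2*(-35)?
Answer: -129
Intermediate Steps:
11 + 2**2*(-35) = 11 + 4*(-35) = 11 - 140 = -129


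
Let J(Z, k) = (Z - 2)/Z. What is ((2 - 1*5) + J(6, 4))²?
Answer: 49/9 ≈ 5.4444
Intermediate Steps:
J(Z, k) = (-2 + Z)/Z
((2 - 1*5) + J(6, 4))² = ((2 - 1*5) + (-2 + 6)/6)² = ((2 - 5) + (⅙)*4)² = (-3 + ⅔)² = (-7/3)² = 49/9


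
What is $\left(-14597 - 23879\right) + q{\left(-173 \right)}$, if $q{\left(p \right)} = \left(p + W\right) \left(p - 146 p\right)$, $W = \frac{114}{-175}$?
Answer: $- \frac{153808273}{35} \approx -4.3945 \cdot 10^{6}$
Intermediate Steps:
$W = - \frac{114}{175}$ ($W = 114 \left(- \frac{1}{175}\right) = - \frac{114}{175} \approx -0.65143$)
$q{\left(p \right)} = - 145 p \left(- \frac{114}{175} + p\right)$ ($q{\left(p \right)} = \left(p - \frac{114}{175}\right) \left(p - 146 p\right) = \left(- \frac{114}{175} + p\right) \left(- 145 p\right) = - 145 p \left(- \frac{114}{175} + p\right)$)
$\left(-14597 - 23879\right) + q{\left(-173 \right)} = \left(-14597 - 23879\right) + \frac{29}{35} \left(-173\right) \left(114 - -30275\right) = \left(-14597 - 23879\right) + \frac{29}{35} \left(-173\right) \left(114 + 30275\right) = -38476 + \frac{29}{35} \left(-173\right) 30389 = -38476 - \frac{152461613}{35} = - \frac{153808273}{35}$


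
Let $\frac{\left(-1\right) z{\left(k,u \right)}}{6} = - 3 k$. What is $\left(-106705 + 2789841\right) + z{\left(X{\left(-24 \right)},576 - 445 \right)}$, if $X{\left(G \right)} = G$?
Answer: $2682704$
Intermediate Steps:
$z{\left(k,u \right)} = 18 k$ ($z{\left(k,u \right)} = - 6 \left(- 3 k\right) = 18 k$)
$\left(-106705 + 2789841\right) + z{\left(X{\left(-24 \right)},576 - 445 \right)} = \left(-106705 + 2789841\right) + 18 \left(-24\right) = 2683136 - 432 = 2682704$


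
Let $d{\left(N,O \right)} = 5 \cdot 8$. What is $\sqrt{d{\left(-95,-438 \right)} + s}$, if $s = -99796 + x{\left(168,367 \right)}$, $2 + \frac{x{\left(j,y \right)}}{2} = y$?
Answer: $i \sqrt{99026} \approx 314.68 i$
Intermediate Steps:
$d{\left(N,O \right)} = 40$
$x{\left(j,y \right)} = -4 + 2 y$
$s = -99066$ ($s = -99796 + \left(-4 + 2 \cdot 367\right) = -99796 + \left(-4 + 734\right) = -99796 + 730 = -99066$)
$\sqrt{d{\left(-95,-438 \right)} + s} = \sqrt{40 - 99066} = \sqrt{-99026} = i \sqrt{99026}$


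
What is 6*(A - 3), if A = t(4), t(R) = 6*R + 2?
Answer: 138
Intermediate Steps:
t(R) = 2 + 6*R
A = 26 (A = 2 + 6*4 = 2 + 24 = 26)
6*(A - 3) = 6*(26 - 3) = 6*23 = 138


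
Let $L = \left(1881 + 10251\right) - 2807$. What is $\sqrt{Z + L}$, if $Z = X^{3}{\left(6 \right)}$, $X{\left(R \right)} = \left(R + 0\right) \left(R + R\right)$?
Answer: $\sqrt{382573} \approx 618.52$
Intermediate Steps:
$X{\left(R \right)} = 2 R^{2}$ ($X{\left(R \right)} = R 2 R = 2 R^{2}$)
$L = 9325$ ($L = 12132 - 2807 = 9325$)
$Z = 373248$ ($Z = \left(2 \cdot 6^{2}\right)^{3} = \left(2 \cdot 36\right)^{3} = 72^{3} = 373248$)
$\sqrt{Z + L} = \sqrt{373248 + 9325} = \sqrt{382573}$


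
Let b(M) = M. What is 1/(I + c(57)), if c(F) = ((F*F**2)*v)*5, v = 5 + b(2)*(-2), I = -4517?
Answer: 1/921448 ≈ 1.0852e-6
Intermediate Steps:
v = 1 (v = 5 + 2*(-2) = 5 - 4 = 1)
c(F) = 5*F**3 (c(F) = ((F*F**2)*1)*5 = (F**3*1)*5 = F**3*5 = 5*F**3)
1/(I + c(57)) = 1/(-4517 + 5*57**3) = 1/(-4517 + 5*185193) = 1/(-4517 + 925965) = 1/921448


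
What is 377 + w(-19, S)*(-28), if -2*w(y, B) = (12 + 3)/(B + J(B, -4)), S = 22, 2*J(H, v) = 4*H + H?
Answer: 4177/11 ≈ 379.73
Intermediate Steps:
J(H, v) = 5*H/2 (J(H, v) = (4*H + H)/2 = (5*H)/2 = 5*H/2)
w(y, B) = -15/(7*B) (w(y, B) = -(12 + 3)/(2*(B + 5*B/2)) = -15/(2*(7*B/2)) = -15*2/(7*B)/2 = -15/(7*B))
377 + w(-19, S)*(-28) = 377 - 15/7/22*(-28) = 377 - 15/7*1/22*(-28) = 377 - 15/154*(-28) = 377 + 30/11 = 4177/11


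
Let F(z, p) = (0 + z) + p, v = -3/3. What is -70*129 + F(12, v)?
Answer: -9019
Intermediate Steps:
v = -1 (v = -3*⅓ = -1)
F(z, p) = p + z (F(z, p) = z + p = p + z)
-70*129 + F(12, v) = -70*129 + (-1 + 12) = -9030 + 11 = -9019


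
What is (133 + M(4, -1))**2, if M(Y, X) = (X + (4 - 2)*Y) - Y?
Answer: 18496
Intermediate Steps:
M(Y, X) = X + Y (M(Y, X) = (X + 2*Y) - Y = X + Y)
(133 + M(4, -1))**2 = (133 + (-1 + 4))**2 = (133 + 3)**2 = 136**2 = 18496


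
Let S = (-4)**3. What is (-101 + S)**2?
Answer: 27225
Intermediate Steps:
S = -64
(-101 + S)**2 = (-101 - 64)**2 = (-165)**2 = 27225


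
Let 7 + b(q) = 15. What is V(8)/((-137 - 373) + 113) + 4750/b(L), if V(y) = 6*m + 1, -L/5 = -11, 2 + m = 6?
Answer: 942775/1588 ≈ 593.69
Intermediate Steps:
m = 4 (m = -2 + 6 = 4)
L = 55 (L = -5*(-11) = 55)
b(q) = 8 (b(q) = -7 + 15 = 8)
V(y) = 25 (V(y) = 6*4 + 1 = 24 + 1 = 25)
V(8)/((-137 - 373) + 113) + 4750/b(L) = 25/((-137 - 373) + 113) + 4750/8 = 25/(-510 + 113) + 4750*(⅛) = 25/(-397) + 2375/4 = 25*(-1/397) + 2375/4 = -25/397 + 2375/4 = 942775/1588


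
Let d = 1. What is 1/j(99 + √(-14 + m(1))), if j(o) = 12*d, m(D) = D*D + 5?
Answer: 1/12 ≈ 0.083333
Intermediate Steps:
m(D) = 5 + D² (m(D) = D² + 5 = 5 + D²)
j(o) = 12 (j(o) = 12*1 = 12)
1/j(99 + √(-14 + m(1))) = 1/12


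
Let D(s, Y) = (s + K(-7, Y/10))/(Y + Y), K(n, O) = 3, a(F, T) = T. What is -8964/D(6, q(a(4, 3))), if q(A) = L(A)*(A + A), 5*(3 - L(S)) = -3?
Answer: -215136/5 ≈ -43027.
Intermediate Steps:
L(S) = 18/5 (L(S) = 3 - 1/5*(-3) = 3 + 3/5 = 18/5)
q(A) = 36*A/5 (q(A) = 18*(A + A)/5 = 18*(2*A)/5 = 36*A/5)
D(s, Y) = (3 + s)/(2*Y) (D(s, Y) = (s + 3)/(Y + Y) = (3 + s)/((2*Y)) = (3 + s)*(1/(2*Y)) = (3 + s)/(2*Y))
-8964/D(6, q(a(4, 3))) = -8964*216/(5*(3 + 6)) = -8964/((1/2)*9/(108/5)) = -8964/((1/2)*(5/108)*9) = -8964/5/24 = -8964*24/5 = -215136/5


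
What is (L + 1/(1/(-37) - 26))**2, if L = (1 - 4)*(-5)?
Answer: 207590464/927369 ≈ 223.85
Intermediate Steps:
L = 15 (L = -3*(-5) = 15)
(L + 1/(1/(-37) - 26))**2 = (15 + 1/(1/(-37) - 26))**2 = (15 + 1/(-1/37 - 26))**2 = (15 + 1/(-963/37))**2 = (15 - 37/963)**2 = (14408/963)**2 = 207590464/927369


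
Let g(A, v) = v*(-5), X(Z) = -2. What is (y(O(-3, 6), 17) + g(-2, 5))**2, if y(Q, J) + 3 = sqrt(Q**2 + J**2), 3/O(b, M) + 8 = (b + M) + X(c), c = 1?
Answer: (196 - sqrt(14170))**2/49 ≈ 120.88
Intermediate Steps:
g(A, v) = -5*v
O(b, M) = 3/(-10 + M + b) (O(b, M) = 3/(-8 + ((b + M) - 2)) = 3/(-8 + ((M + b) - 2)) = 3/(-8 + (-2 + M + b)) = 3/(-10 + M + b))
y(Q, J) = -3 + sqrt(J**2 + Q**2) (y(Q, J) = -3 + sqrt(Q**2 + J**2) = -3 + sqrt(J**2 + Q**2))
(y(O(-3, 6), 17) + g(-2, 5))**2 = ((-3 + sqrt(17**2 + (3/(-10 + 6 - 3))**2)) - 5*5)**2 = ((-3 + sqrt(289 + (3/(-7))**2)) - 25)**2 = ((-3 + sqrt(289 + (3*(-1/7))**2)) - 25)**2 = ((-3 + sqrt(289 + (-3/7)**2)) - 25)**2 = ((-3 + sqrt(289 + 9/49)) - 25)**2 = ((-3 + sqrt(14170/49)) - 25)**2 = ((-3 + sqrt(14170)/7) - 25)**2 = (-28 + sqrt(14170)/7)**2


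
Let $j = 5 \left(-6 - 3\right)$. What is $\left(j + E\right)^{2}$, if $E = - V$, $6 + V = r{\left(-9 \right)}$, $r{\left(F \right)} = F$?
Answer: $900$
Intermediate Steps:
$j = -45$ ($j = 5 \left(-9\right) = -45$)
$V = -15$ ($V = -6 - 9 = -15$)
$E = 15$ ($E = \left(-1\right) \left(-15\right) = 15$)
$\left(j + E\right)^{2} = \left(-45 + 15\right)^{2} = \left(-30\right)^{2} = 900$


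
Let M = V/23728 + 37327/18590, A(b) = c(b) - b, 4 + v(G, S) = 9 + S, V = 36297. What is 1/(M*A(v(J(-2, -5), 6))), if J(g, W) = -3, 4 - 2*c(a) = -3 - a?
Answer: -110275880/780228143 ≈ -0.14134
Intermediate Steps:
c(a) = 7/2 + a/2 (c(a) = 2 - (-3 - a)/2 = 2 + (3/2 + a/2) = 7/2 + a/2)
v(G, S) = 5 + S (v(G, S) = -4 + (9 + S) = 5 + S)
A(b) = 7/2 - b/2 (A(b) = (7/2 + b/2) - b = 7/2 - b/2)
M = 780228143/220551760 (M = 36297/23728 + 37327/18590 = 780228143/220551760 ≈ 3.5376)
1/(M*A(v(J(-2, -5), 6))) = 1/((780228143/220551760)*(7/2 - (5 + 6)/2)) = 220551760/(780228143*(7/2 - ½*11)) = 220551760/(780228143*(7/2 - 11/2)) = (220551760/780228143)/(-2) = (220551760/780228143)*(-½) = -110275880/780228143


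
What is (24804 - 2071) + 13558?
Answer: 36291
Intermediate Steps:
(24804 - 2071) + 13558 = 22733 + 13558 = 36291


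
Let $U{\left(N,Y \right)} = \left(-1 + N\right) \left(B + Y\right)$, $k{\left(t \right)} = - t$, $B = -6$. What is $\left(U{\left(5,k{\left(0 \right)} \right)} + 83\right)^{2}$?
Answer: $3481$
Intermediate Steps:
$U{\left(N,Y \right)} = \left(-1 + N\right) \left(-6 + Y\right)$
$\left(U{\left(5,k{\left(0 \right)} \right)} + 83\right)^{2} = \left(\left(6 - \left(-1\right) 0 - 30 + 5 \left(\left(-1\right) 0\right)\right) + 83\right)^{2} = \left(\left(6 - 0 - 30 + 5 \cdot 0\right) + 83\right)^{2} = \left(\left(6 + 0 - 30 + 0\right) + 83\right)^{2} = \left(-24 + 83\right)^{2} = 59^{2} = 3481$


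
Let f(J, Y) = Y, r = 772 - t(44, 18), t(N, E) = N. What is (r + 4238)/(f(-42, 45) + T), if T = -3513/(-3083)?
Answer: 7655089/71124 ≈ 107.63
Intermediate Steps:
r = 728 (r = 772 - 1*44 = 772 - 44 = 728)
T = 3513/3083 (T = -3513*(-1/3083) = 3513/3083 ≈ 1.1395)
(r + 4238)/(f(-42, 45) + T) = (728 + 4238)/(45 + 3513/3083) = 4966/(142248/3083) = 4966*(3083/142248) = 7655089/71124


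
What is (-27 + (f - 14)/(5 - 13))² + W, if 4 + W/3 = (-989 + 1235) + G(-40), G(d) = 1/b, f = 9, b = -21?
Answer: 636831/448 ≈ 1421.5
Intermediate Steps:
G(d) = -1/21 (G(d) = 1/(-21) = -1/21)
W = 5081/7 (W = -12 + 3*((-989 + 1235) - 1/21) = -12 + 3*(246 - 1/21) = -12 + 3*(5165/21) = -12 + 5165/7 = 5081/7 ≈ 725.86)
(-27 + (f - 14)/(5 - 13))² + W = (-27 + (9 - 14)/(5 - 13))² + 5081/7 = (-27 - 5/(-8))² + 5081/7 = (-27 - 5*(-⅛))² + 5081/7 = (-27 + 5/8)² + 5081/7 = (-211/8)² + 5081/7 = 44521/64 + 5081/7 = 636831/448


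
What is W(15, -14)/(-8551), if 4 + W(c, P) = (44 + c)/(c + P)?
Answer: -55/8551 ≈ -0.0064320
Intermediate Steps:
W(c, P) = -4 + (44 + c)/(P + c) (W(c, P) = -4 + (44 + c)/(c + P) = -4 + (44 + c)/(P + c))
W(15, -14)/(-8551) = ((44 - 4*(-14) - 3*15)/(-14 + 15))/(-8551) = ((44 + 56 - 45)/1)*(-1/8551) = (1*55)*(-1/8551) = 55*(-1/8551) = -55/8551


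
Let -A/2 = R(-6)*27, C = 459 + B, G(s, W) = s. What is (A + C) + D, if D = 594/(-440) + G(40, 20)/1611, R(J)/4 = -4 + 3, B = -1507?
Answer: -26849737/32220 ≈ -833.33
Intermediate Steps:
C = -1048 (C = 459 - 1507 = -1048)
R(J) = -4 (R(J) = 4*(-4 + 3) = 4*(-1) = -4)
D = -42697/32220 (D = 594/(-440) + 40/1611 = 594*(-1/440) + 40*(1/1611) = -27/20 + 40/1611 = -42697/32220 ≈ -1.3252)
A = 216 (A = -(-8)*27 = -2*(-108) = 216)
(A + C) + D = (216 - 1048) - 42697/32220 = -832 - 42697/32220 = -26849737/32220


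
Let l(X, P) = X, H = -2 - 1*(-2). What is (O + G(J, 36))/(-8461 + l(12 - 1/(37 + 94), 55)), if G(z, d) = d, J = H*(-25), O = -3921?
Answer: 33929/73788 ≈ 0.45982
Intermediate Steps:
H = 0 (H = -2 + 2 = 0)
J = 0 (J = 0*(-25) = 0)
(O + G(J, 36))/(-8461 + l(12 - 1/(37 + 94), 55)) = (-3921 + 36)/(-8461 + (12 - 1/(37 + 94))) = -3885/(-8461 + (12 - 1/131)) = -3885/(-8461 + 1571/131) = -3885/(-1106820/131) = -3885*(-131/1106820) = 33929/73788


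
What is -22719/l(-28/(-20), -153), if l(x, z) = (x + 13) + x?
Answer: -113595/79 ≈ -1437.9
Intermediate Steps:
l(x, z) = 13 + 2*x (l(x, z) = (13 + x) + x = 13 + 2*x)
-22719/l(-28/(-20), -153) = -22719/(13 + 2*(-28/(-20))) = -22719/(13 + 2*(-28*(-1/20))) = -22719/(13 + 2*(7/5)) = -22719/(13 + 14/5) = -22719/79/5 = -22719*5/79 = -113595/79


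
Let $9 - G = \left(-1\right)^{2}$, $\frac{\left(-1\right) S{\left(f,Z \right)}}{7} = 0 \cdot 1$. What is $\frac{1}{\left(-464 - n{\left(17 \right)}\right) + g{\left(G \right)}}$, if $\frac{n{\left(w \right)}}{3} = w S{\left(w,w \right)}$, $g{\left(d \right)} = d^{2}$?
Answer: $- \frac{1}{400} \approx -0.0025$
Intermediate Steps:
$S{\left(f,Z \right)} = 0$ ($S{\left(f,Z \right)} = - 7 \cdot 0 \cdot 1 = \left(-7\right) 0 = 0$)
$G = 8$ ($G = 9 - \left(-1\right)^{2} = 9 - 1 = 8$)
$n{\left(w \right)} = 0$ ($n{\left(w \right)} = 3 w 0 = 3 \cdot 0 = 0$)
$\frac{1}{\left(-464 - n{\left(17 \right)}\right) + g{\left(G \right)}} = \frac{1}{\left(-464 - 0\right) + 8^{2}} = \frac{1}{\left(-464 + 0\right) + 64} = \frac{1}{-464 + 64} = \frac{1}{-400} = - \frac{1}{400}$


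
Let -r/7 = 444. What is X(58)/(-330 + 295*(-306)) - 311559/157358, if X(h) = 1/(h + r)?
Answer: -1049915833081/530277270000 ≈ -1.9799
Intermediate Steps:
r = -3108 (r = -7*444 = -3108)
X(h) = 1/(-3108 + h) (X(h) = 1/(h - 3108) = 1/(-3108 + h))
X(58)/(-330 + 295*(-306)) - 311559/157358 = 1/((-3108 + 58)*(-330 + 295*(-306))) - 311559/157358 = 1/((-3050)*(-330 - 90270)) - 311559*1/157358 = -1/3050/(-90600) - 7599/3838 = -1/3050*(-1/90600) - 7599/3838 = 1/276330000 - 7599/3838 = -1049915833081/530277270000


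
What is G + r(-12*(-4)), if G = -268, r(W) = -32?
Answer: -300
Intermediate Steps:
G + r(-12*(-4)) = -268 - 32 = -300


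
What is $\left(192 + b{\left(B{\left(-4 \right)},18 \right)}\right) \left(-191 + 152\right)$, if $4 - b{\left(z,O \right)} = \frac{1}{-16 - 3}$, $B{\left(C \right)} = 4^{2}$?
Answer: $- \frac{145275}{19} \approx -7646.1$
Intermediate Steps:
$B{\left(C \right)} = 16$
$b{\left(z,O \right)} = \frac{77}{19}$ ($b{\left(z,O \right)} = 4 - \frac{1}{-16 - 3} = 4 - \frac{1}{-19} = 4 - - \frac{1}{19} = 4 + \frac{1}{19} = \frac{77}{19}$)
$\left(192 + b{\left(B{\left(-4 \right)},18 \right)}\right) \left(-191 + 152\right) = \left(192 + \frac{77}{19}\right) \left(-191 + 152\right) = \frac{3725}{19} \left(-39\right) = - \frac{145275}{19}$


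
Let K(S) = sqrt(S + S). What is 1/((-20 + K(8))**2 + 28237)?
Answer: 1/28493 ≈ 3.5096e-5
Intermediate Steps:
K(S) = sqrt(2)*sqrt(S) (K(S) = sqrt(2*S) = sqrt(2)*sqrt(S))
1/((-20 + K(8))**2 + 28237) = 1/((-20 + sqrt(2)*sqrt(8))**2 + 28237) = 1/((-20 + sqrt(2)*(2*sqrt(2)))**2 + 28237) = 1/((-20 + 4)**2 + 28237) = 1/((-16)**2 + 28237) = 1/(256 + 28237) = 1/28493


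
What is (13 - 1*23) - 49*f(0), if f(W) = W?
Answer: -10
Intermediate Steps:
(13 - 1*23) - 49*f(0) = (13 - 1*23) - 49*0 = (13 - 23) + 0 = -10 + 0 = -10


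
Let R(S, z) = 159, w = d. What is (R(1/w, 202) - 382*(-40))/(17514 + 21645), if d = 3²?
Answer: 15439/39159 ≈ 0.39426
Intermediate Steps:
d = 9
w = 9
(R(1/w, 202) - 382*(-40))/(17514 + 21645) = (159 - 382*(-40))/(17514 + 21645) = (159 + 15280)/39159 = 15439*(1/39159) = 15439/39159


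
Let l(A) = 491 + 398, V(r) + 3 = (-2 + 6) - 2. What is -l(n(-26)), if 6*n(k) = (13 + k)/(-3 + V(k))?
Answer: -889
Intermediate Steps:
V(r) = -1 (V(r) = -3 + ((-2 + 6) - 2) = -3 + (4 - 2) = -3 + 2 = -1)
n(k) = -13/24 - k/24 (n(k) = ((13 + k)/(-3 - 1))/6 = ((13 + k)/(-4))/6 = ((13 + k)*(-¼))/6 = (-13/4 - k/4)/6 = -13/24 - k/24)
l(A) = 889
-l(n(-26)) = -1*889 = -889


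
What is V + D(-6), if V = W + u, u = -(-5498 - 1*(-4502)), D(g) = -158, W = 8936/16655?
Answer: 13965826/16655 ≈ 838.54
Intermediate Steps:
W = 8936/16655 (W = 8936*(1/16655) = 8936/16655 ≈ 0.53654)
u = 996 (u = -(-5498 + 4502) = -1*(-996) = 996)
V = 16597316/16655 (V = 8936/16655 + 996 = 16597316/16655 ≈ 996.54)
V + D(-6) = 16597316/16655 - 158 = 13965826/16655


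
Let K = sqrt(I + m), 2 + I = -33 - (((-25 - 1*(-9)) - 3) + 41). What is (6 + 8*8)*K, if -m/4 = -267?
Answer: 70*sqrt(1011) ≈ 2225.7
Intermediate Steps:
m = 1068 (m = -4*(-267) = 1068)
I = -57 (I = -2 + (-33 - (((-25 - 1*(-9)) - 3) + 41)) = -2 + (-33 - (((-25 + 9) - 3) + 41)) = -2 + (-33 - ((-16 - 3) + 41)) = -2 + (-33 - (-19 + 41)) = -2 + (-33 - 1*22) = -2 + (-33 - 22) = -2 - 55 = -57)
K = sqrt(1011) (K = sqrt(-57 + 1068) = sqrt(1011) ≈ 31.796)
(6 + 8*8)*K = (6 + 8*8)*sqrt(1011) = (6 + 64)*sqrt(1011) = 70*sqrt(1011)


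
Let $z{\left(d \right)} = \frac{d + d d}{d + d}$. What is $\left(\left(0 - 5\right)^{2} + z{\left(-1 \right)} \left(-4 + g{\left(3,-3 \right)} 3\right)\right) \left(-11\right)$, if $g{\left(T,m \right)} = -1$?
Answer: $-275$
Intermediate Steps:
$z{\left(d \right)} = \frac{d + d^{2}}{2 d}$
$\left(\left(0 - 5\right)^{2} + z{\left(-1 \right)} \left(-4 + g{\left(3,-3 \right)} 3\right)\right) \left(-11\right) = \left(\left(0 - 5\right)^{2} + \left(\frac{1}{2} + \frac{1}{2} \left(-1\right)\right) \left(-4 - 3\right)\right) \left(-11\right) = \left(\left(-5\right)^{2} + \left(\frac{1}{2} - \frac{1}{2}\right) \left(-4 - 3\right)\right) \left(-11\right) = \left(25 + 0 \left(-7\right)\right) \left(-11\right) = \left(25 + 0\right) \left(-11\right) = 25 \left(-11\right) = -275$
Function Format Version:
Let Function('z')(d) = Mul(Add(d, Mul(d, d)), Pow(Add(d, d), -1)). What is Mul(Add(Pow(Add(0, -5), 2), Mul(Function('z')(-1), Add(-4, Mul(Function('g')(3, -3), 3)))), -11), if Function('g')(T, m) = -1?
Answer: -275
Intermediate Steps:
Function('z')(d) = Mul(Rational(1, 2), Pow(d, -1), Add(d, Pow(d, 2))) (Function('z')(d) = Mul(Add(d, Pow(d, 2)), Pow(Mul(2, d), -1)) = Mul(Add(d, Pow(d, 2)), Mul(Rational(1, 2), Pow(d, -1))) = Mul(Rational(1, 2), Pow(d, -1), Add(d, Pow(d, 2))))
Mul(Add(Pow(Add(0, -5), 2), Mul(Function('z')(-1), Add(-4, Mul(Function('g')(3, -3), 3)))), -11) = Mul(Add(Pow(Add(0, -5), 2), Mul(Add(Rational(1, 2), Mul(Rational(1, 2), -1)), Add(-4, Mul(-1, 3)))), -11) = Mul(Add(Pow(-5, 2), Mul(Add(Rational(1, 2), Rational(-1, 2)), Add(-4, -3))), -11) = Mul(Add(25, Mul(0, -7)), -11) = Mul(Add(25, 0), -11) = Mul(25, -11) = -275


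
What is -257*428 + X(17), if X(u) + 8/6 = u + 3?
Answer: -329932/3 ≈ -1.0998e+5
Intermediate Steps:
X(u) = 5/3 + u (X(u) = -4/3 + (u + 3) = -4/3 + (3 + u) = 5/3 + u)
-257*428 + X(17) = -257*428 + (5/3 + 17) = -109996 + 56/3 = -329932/3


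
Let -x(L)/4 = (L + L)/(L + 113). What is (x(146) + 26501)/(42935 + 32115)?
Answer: 361189/1023050 ≈ 0.35305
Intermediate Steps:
x(L) = -8*L/(113 + L) (x(L) = -4*(L + L)/(L + 113) = -4*2*L/(113 + L) = -8*L/(113 + L))
(x(146) + 26501)/(42935 + 32115) = (-8*146/(113 + 146) + 26501)/(42935 + 32115) = (-8*146/259 + 26501)/75050 = (-8*146*1/259 + 26501)*(1/75050) = (-1168/259 + 26501)*(1/75050) = (6862591/259)*(1/75050) = 361189/1023050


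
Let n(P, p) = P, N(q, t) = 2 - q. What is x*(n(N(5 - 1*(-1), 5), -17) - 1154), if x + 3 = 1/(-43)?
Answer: 150540/43 ≈ 3500.9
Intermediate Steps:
x = -130/43 (x = -3 + 1/(-43) = -3 - 1/43 = -130/43 ≈ -3.0233)
x*(n(N(5 - 1*(-1), 5), -17) - 1154) = -130*((2 - (5 - 1*(-1))) - 1154)/43 = -130*((2 - (5 + 1)) - 1154)/43 = -130*((2 - 1*6) - 1154)/43 = -130*((2 - 6) - 1154)/43 = -130*(-4 - 1154)/43 = -130/43*(-1158) = 150540/43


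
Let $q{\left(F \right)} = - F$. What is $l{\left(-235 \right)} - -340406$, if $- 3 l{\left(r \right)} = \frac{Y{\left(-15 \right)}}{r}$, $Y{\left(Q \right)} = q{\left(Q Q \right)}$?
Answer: $\frac{15999067}{47} \approx 3.4041 \cdot 10^{5}$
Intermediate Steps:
$Y{\left(Q \right)} = - Q^{2}$ ($Y{\left(Q \right)} = - Q Q = - Q^{2}$)
$l{\left(r \right)} = \frac{75}{r}$ ($l{\left(r \right)} = - \frac{- \left(-15\right)^{2} \frac{1}{r}}{3} = - \frac{\left(-1\right) 225 \frac{1}{r}}{3} = - \frac{\left(-225\right) \frac{1}{r}}{3} = \frac{75}{r}$)
$l{\left(-235 \right)} - -340406 = \frac{75}{-235} - -340406 = 75 \left(- \frac{1}{235}\right) + 340406 = - \frac{15}{47} + 340406 = \frac{15999067}{47}$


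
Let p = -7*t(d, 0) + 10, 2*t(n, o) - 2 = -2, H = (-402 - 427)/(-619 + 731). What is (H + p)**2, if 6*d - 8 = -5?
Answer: 84681/12544 ≈ 6.7507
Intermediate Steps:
d = 1/2 (d = 4/3 + (1/6)*(-5) = 4/3 - 5/6 = 1/2 ≈ 0.50000)
H = -829/112 ≈ -7.4018
t(n, o) = 0 (t(n, o) = 1 + (1/2)*(-2) = 1 - 1 = 0)
p = 10 (p = -7*0 + 10 = 0 + 10 = 10)
(H + p)**2 = (-829/112 + 10)**2 = (291/112)**2 = 84681/12544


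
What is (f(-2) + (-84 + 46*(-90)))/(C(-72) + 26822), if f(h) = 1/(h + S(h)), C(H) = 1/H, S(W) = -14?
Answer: -608265/3862366 ≈ -0.15749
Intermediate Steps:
f(h) = 1/(-14 + h) (f(h) = 1/(h - 14) = 1/(-14 + h))
(f(-2) + (-84 + 46*(-90)))/(C(-72) + 26822) = (1/(-14 - 2) + (-84 + 46*(-90)))/(1/(-72) + 26822) = (1/(-16) + (-84 - 4140))/(-1/72 + 26822) = (-1/16 - 4224)/(1931183/72) = -67585/16*72/1931183 = -608265/3862366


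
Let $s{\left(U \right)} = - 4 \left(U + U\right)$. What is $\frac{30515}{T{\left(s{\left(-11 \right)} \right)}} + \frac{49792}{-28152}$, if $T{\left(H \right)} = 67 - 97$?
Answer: $- \frac{7171267}{7038} \approx -1018.9$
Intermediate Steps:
$s{\left(U \right)} = - 8 U$ ($s{\left(U \right)} = - 4 \cdot 2 U = - 8 U$)
$T{\left(H \right)} = -30$
$\frac{30515}{T{\left(s{\left(-11 \right)} \right)}} + \frac{49792}{-28152} = \frac{30515}{-30} + \frac{49792}{-28152} = 30515 \left(- \frac{1}{30}\right) + 49792 \left(- \frac{1}{28152}\right) = - \frac{6103}{6} - \frac{6224}{3519} = - \frac{7171267}{7038}$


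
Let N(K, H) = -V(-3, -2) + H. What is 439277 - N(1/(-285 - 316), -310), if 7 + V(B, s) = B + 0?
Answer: 439577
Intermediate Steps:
V(B, s) = -7 + B (V(B, s) = -7 + (B + 0) = -7 + B)
N(K, H) = 10 + H (N(K, H) = -(-7 - 3) + H = -1*(-10) + H = 10 + H)
439277 - N(1/(-285 - 316), -310) = 439277 - (10 - 310) = 439277 - 1*(-300) = 439277 + 300 = 439577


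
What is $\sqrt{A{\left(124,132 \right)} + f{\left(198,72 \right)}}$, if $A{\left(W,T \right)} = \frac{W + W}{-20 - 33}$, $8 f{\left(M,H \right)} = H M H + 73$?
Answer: $\frac{\sqrt{5766694786}}{212} \approx 358.2$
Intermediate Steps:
$f{\left(M,H \right)} = \frac{73}{8} + \frac{M H^{2}}{8}$ ($f{\left(M,H \right)} = \frac{H M H + 73}{8} = \frac{M H^{2} + 73}{8} = \frac{73 + M H^{2}}{8} = \frac{73}{8} + \frac{M H^{2}}{8}$)
$A{\left(W,T \right)} = - \frac{2 W}{53}$ ($A{\left(W,T \right)} = \frac{2 W}{-53} = 2 W \left(- \frac{1}{53}\right) = - \frac{2 W}{53}$)
$\sqrt{A{\left(124,132 \right)} + f{\left(198,72 \right)}} = \sqrt{\left(- \frac{2}{53}\right) 124 + \left(\frac{73}{8} + \frac{1}{8} \cdot 198 \cdot 72^{2}\right)} = \sqrt{- \frac{248}{53} + \left(\frac{73}{8} + \frac{1}{8} \cdot 198 \cdot 5184\right)} = \sqrt{- \frac{248}{53} + \left(\frac{73}{8} + 128304\right)} = \sqrt{- \frac{248}{53} + \frac{1026505}{8}} = \sqrt{\frac{54402781}{424}} = \frac{\sqrt{5766694786}}{212}$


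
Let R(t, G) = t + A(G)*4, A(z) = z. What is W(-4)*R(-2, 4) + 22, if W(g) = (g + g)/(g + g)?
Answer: 36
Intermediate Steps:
W(g) = 1 (W(g) = (2*g)/((2*g)) = (2*g)*(1/(2*g)) = 1)
R(t, G) = t + 4*G (R(t, G) = t + G*4 = t + 4*G)
W(-4)*R(-2, 4) + 22 = 1*(-2 + 4*4) + 22 = 1*(-2 + 16) + 22 = 1*14 + 22 = 14 + 22 = 36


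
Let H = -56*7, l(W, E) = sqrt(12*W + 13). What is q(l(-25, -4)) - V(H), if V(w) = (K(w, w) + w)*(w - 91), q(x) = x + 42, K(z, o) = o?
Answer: -378630 + I*sqrt(287) ≈ -3.7863e+5 + 16.941*I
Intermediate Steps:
l(W, E) = sqrt(13 + 12*W)
q(x) = 42 + x
H = -392
V(w) = 2*w*(-91 + w) (V(w) = (w + w)*(w - 91) = (2*w)*(-91 + w) = 2*w*(-91 + w))
q(l(-25, -4)) - V(H) = (42 + sqrt(13 + 12*(-25))) - 2*(-392)*(-91 - 392) = (42 + sqrt(13 - 300)) - 2*(-392)*(-483) = (42 + sqrt(-287)) - 1*378672 = (42 + I*sqrt(287)) - 378672 = -378630 + I*sqrt(287)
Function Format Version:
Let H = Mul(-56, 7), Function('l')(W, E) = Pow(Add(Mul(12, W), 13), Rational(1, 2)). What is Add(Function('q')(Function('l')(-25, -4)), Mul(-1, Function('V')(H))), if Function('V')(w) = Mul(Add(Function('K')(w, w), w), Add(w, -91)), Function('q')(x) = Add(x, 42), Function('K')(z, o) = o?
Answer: Add(-378630, Mul(I, Pow(287, Rational(1, 2)))) ≈ Add(-3.7863e+5, Mul(16.941, I))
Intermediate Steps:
Function('l')(W, E) = Pow(Add(13, Mul(12, W)), Rational(1, 2))
Function('q')(x) = Add(42, x)
H = -392
Function('V')(w) = Mul(2, w, Add(-91, w)) (Function('V')(w) = Mul(Add(w, w), Add(w, -91)) = Mul(Mul(2, w), Add(-91, w)) = Mul(2, w, Add(-91, w)))
Add(Function('q')(Function('l')(-25, -4)), Mul(-1, Function('V')(H))) = Add(Add(42, Pow(Add(13, Mul(12, -25)), Rational(1, 2))), Mul(-1, Mul(2, -392, Add(-91, -392)))) = Add(Add(42, Pow(Add(13, -300), Rational(1, 2))), Mul(-1, Mul(2, -392, -483))) = Add(Add(42, Pow(-287, Rational(1, 2))), Mul(-1, 378672)) = Add(Add(42, Mul(I, Pow(287, Rational(1, 2)))), -378672) = Add(-378630, Mul(I, Pow(287, Rational(1, 2))))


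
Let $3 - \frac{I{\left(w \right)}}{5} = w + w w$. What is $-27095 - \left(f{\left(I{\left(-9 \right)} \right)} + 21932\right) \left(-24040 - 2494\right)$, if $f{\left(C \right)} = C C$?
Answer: $3740125943$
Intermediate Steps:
$I{\left(w \right)} = 15 - 5 w - 5 w^{2}$ ($I{\left(w \right)} = 15 - 5 \left(w + w w\right) = 15 - 5 \left(w + w^{2}\right) = 15 - \left(5 w + 5 w^{2}\right) = 15 - 5 w - 5 w^{2}$)
$f{\left(C \right)} = C^{2}$
$-27095 - \left(f{\left(I{\left(-9 \right)} \right)} + 21932\right) \left(-24040 - 2494\right) = -27095 - \left(\left(15 - -45 - 5 \left(-9\right)^{2}\right)^{2} + 21932\right) \left(-24040 - 2494\right) = -27095 - \left(\left(15 + 45 - 405\right)^{2} + 21932\right) \left(-26534\right) = -27095 - \left(\left(-345\right)^{2} + 21932\right) \left(-26534\right) = -27095 - \left(119025 + 21932\right) \left(-26534\right) = -27095 - 140957 \left(-26534\right) = -27095 - -3740153038 = -27095 + 3740153038 = 3740125943$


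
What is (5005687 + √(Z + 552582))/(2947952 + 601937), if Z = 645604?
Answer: 5005687/3549889 + √1198186/3549889 ≈ 1.4104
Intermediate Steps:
(5005687 + √(Z + 552582))/(2947952 + 601937) = (5005687 + √(645604 + 552582))/(2947952 + 601937) = (5005687 + √1198186)/3549889 = (5005687 + √1198186)*(1/3549889) = 5005687/3549889 + √1198186/3549889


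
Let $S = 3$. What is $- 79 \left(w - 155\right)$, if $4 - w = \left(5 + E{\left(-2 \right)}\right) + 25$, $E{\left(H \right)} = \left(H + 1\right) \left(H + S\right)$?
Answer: $14220$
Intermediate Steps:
$E{\left(H \right)} = \left(1 + H\right) \left(3 + H\right)$ ($E{\left(H \right)} = \left(H + 1\right) \left(H + 3\right) = \left(1 + H\right) \left(3 + H\right)$)
$w = -25$ ($w = 4 - \left(\left(5 + \left(3 + \left(-2\right)^{2} + 4 \left(-2\right)\right)\right) + 25\right) = 4 - \left(\left(5 + \left(3 + 4 - 8\right)\right) + 25\right) = 4 - \left(\left(5 - 1\right) + 25\right) = 4 - \left(4 + 25\right) = 4 - 29 = -25$)
$- 79 \left(w - 155\right) = - 79 \left(-25 - 155\right) = \left(-79\right) \left(-180\right) = 14220$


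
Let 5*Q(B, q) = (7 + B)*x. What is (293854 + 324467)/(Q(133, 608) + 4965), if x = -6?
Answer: 5027/39 ≈ 128.90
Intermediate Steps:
Q(B, q) = -42/5 - 6*B/5 (Q(B, q) = ((7 + B)*(-6))/5 = (-42 - 6*B)/5 = -42/5 - 6*B/5)
(293854 + 324467)/(Q(133, 608) + 4965) = (293854 + 324467)/((-42/5 - 6/5*133) + 4965) = 618321/((-42/5 - 798/5) + 4965) = 618321/(-168 + 4965) = 618321/4797 = 618321*(1/4797) = 5027/39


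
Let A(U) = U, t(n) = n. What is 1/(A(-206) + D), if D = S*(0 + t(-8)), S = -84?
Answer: 1/466 ≈ 0.0021459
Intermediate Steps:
D = 672 (D = -84*(0 - 8) = -84*(-8) = 672)
1/(A(-206) + D) = 1/(-206 + 672) = 1/466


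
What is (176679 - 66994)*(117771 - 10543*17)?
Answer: -6741240100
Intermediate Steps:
(176679 - 66994)*(117771 - 10543*17) = 109685*(117771 - 179231) = 109685*(-61460) = -6741240100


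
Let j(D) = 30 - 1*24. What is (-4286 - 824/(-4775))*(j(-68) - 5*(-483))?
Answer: -49545343746/4775 ≈ -1.0376e+7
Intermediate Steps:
j(D) = 6 (j(D) = 30 - 24 = 6)
(-4286 - 824/(-4775))*(j(-68) - 5*(-483)) = (-4286 - 824/(-4775))*(6 - 5*(-483)) = (-4286 - 824*(-1/4775))*(6 + 2415) = (-4286 + 824/4775)*2421 = -20464826/4775*2421 = -49545343746/4775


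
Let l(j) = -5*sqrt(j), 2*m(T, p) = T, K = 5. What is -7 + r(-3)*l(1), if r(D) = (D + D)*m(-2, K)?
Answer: -37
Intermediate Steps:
m(T, p) = T/2
r(D) = -2*D (r(D) = (D + D)*((1/2)*(-2)) = (2*D)*(-1) = -2*D)
-7 + r(-3)*l(1) = -7 + (-2*(-3))*(-5*sqrt(1)) = -7 + 6*(-5*1) = -7 + 6*(-5) = -7 - 30 = -37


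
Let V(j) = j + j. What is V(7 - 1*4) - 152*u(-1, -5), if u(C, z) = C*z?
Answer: -754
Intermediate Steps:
V(j) = 2*j
V(7 - 1*4) - 152*u(-1, -5) = 2*(7 - 1*4) - (-152)*(-5) = 2*(7 - 4) - 152*5 = 2*3 - 760 = 6 - 760 = -754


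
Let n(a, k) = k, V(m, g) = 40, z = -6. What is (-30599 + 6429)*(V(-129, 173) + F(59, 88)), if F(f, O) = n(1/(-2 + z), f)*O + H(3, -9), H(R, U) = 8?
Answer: -126650800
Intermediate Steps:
F(f, O) = 8 + O*f (F(f, O) = f*O + 8 = O*f + 8 = 8 + O*f)
(-30599 + 6429)*(V(-129, 173) + F(59, 88)) = (-30599 + 6429)*(40 + (8 + 88*59)) = -24170*(40 + (8 + 5192)) = -24170*(40 + 5200) = -24170*5240 = -126650800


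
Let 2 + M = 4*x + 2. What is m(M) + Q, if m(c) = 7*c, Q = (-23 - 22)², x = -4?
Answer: 1913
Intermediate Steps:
M = -16 (M = -2 + (4*(-4) + 2) = -2 + (-16 + 2) = -2 - 14 = -16)
Q = 2025 (Q = (-45)² = 2025)
m(M) + Q = 7*(-16) + 2025 = -112 + 2025 = 1913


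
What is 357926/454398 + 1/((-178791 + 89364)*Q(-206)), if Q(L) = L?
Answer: 11816665995/15001617722 ≈ 0.78769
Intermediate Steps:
357926/454398 + 1/((-178791 + 89364)*Q(-206)) = 357926/454398 + 1/((-178791 + 89364)*(-206)) = 357926*(1/454398) - 1/206/(-89427) = 5773/7329 - 1/89427*(-1/206) = 5773/7329 + 1/18421962 = 11816665995/15001617722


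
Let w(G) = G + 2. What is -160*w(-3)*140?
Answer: 22400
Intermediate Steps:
w(G) = 2 + G
-160*w(-3)*140 = -160*(2 - 3)*140 = -160*(-1)*140 = 160*140 = 22400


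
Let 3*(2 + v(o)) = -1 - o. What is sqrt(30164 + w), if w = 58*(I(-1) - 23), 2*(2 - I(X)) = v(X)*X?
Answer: 2*sqrt(7222) ≈ 169.96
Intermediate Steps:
v(o) = -7/3 - o/3 (v(o) = -2 + (-1 - o)/3 = -2 + (-1/3 - o/3) = -7/3 - o/3)
I(X) = 2 - X*(-7/3 - X/3)/2 (I(X) = 2 - (-7/3 - X/3)*X/2 = 2 - X*(-7/3 - X/3)/2)
w = -1276 (w = 58*((2 + (1/6)*(-1)*(7 - 1)) - 23) = 58*((2 + (1/6)*(-1)*6) - 23) = 58*((2 - 1) - 23) = 58*(1 - 23) = 58*(-22) = -1276)
sqrt(30164 + w) = sqrt(30164 - 1276) = sqrt(28888) = 2*sqrt(7222)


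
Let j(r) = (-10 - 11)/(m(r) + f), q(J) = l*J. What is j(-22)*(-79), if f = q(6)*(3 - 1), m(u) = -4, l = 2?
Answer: 1659/20 ≈ 82.950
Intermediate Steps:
q(J) = 2*J
f = 24 (f = (2*6)*(3 - 1) = 12*2 = 24)
j(r) = -21/20 (j(r) = (-10 - 11)/(-4 + 24) = -21/20)
j(-22)*(-79) = -21/20*(-79) = 1659/20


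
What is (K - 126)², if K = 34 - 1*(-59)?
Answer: 1089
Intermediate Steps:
K = 93 (K = 34 + 59 = 93)
(K - 126)² = (93 - 126)² = (-33)² = 1089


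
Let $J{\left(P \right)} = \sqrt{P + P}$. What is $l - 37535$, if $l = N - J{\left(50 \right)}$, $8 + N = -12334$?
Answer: $-49887$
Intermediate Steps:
$N = -12342$ ($N = -8 - 12334 = -12342$)
$J{\left(P \right)} = \sqrt{2} \sqrt{P}$ ($J{\left(P \right)} = \sqrt{2 P} = \sqrt{2} \sqrt{P}$)
$l = -12352$ ($l = -12342 - \sqrt{2} \sqrt{50} = -12342 - \sqrt{2} \cdot 5 \sqrt{2} = -12342 - 10 = -12352$)
$l - 37535 = -12352 - 37535 = -49887$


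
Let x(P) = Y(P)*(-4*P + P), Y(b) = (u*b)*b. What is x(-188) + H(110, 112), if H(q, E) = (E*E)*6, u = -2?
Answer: -39792768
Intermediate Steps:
Y(b) = -2*b² (Y(b) = (-2*b)*b = -2*b²)
x(P) = 6*P³ (x(P) = (-2*P²)*(-4*P + P) = (-2*P²)*(-3*P) = 6*P³)
H(q, E) = 6*E² (H(q, E) = E²*6 = 6*E²)
x(-188) + H(110, 112) = 6*(-188)³ + 6*112² = 6*(-6644672) + 6*12544 = -39868032 + 75264 = -39792768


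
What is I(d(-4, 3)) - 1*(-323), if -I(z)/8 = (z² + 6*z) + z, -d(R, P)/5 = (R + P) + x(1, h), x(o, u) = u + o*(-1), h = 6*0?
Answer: -1037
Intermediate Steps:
h = 0
x(o, u) = u - o
d(R, P) = 5 - 5*P - 5*R (d(R, P) = -5*((R + P) + (0 - 1*1)) = -5*((P + R) + (0 - 1)) = -5*((P + R) - 1) = -5*(-1 + P + R) = 5 - 5*P - 5*R)
I(z) = -56*z - 8*z² (I(z) = -8*((z² + 6*z) + z) = -8*(z² + 7*z) = -56*z - 8*z²)
I(d(-4, 3)) - 1*(-323) = -8*(5 - 5*3 - 5*(-4))*(7 + (5 - 5*3 - 5*(-4))) - 1*(-323) = -8*(5 - 15 + 20)*(7 + (5 - 15 + 20)) + 323 = -8*10*(7 + 10) + 323 = -8*10*17 + 323 = -1360 + 323 = -1037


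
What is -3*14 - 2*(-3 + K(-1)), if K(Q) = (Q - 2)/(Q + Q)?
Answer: -39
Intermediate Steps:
K(Q) = (-2 + Q)/(2*Q) (K(Q) = (-2 + Q)/((2*Q)) = (-2 + Q)*(1/(2*Q)) = (-2 + Q)/(2*Q))
-3*14 - 2*(-3 + K(-1)) = -3*14 - 2*(-3 + (½)*(-2 - 1)/(-1)) = -42 - 2*(-3 + (½)*(-1)*(-3)) = -42 - 2*(-3 + 3/2) = -42 - 2*(-3/2) = -42 + 3 = -39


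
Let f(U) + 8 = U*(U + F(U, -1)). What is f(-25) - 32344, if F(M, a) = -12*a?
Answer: -32027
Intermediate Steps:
f(U) = -8 + U*(12 + U) (f(U) = -8 + U*(U - 12*(-1)) = -8 + U*(U + 12) = -8 + U*(12 + U))
f(-25) - 32344 = (-8 + (-25)² + 12*(-25)) - 32344 = (-8 + 625 - 300) - 32344 = 317 - 32344 = -32027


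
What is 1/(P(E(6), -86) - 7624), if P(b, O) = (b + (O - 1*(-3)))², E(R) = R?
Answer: -1/1695 ≈ -0.00058997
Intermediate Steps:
P(b, O) = (3 + O + b)² (P(b, O) = (b + (O + 3))² = (b + (3 + O))² = (3 + O + b)²)
1/(P(E(6), -86) - 7624) = 1/((3 - 86 + 6)² - 7624) = 1/((-77)² - 7624) = 1/(5929 - 7624) = 1/(-1695) = -1/1695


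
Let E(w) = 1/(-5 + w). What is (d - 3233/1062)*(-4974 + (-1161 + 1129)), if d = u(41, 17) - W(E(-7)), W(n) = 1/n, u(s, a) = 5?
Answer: -37096963/531 ≈ -69863.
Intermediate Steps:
d = 17 (d = 5 - 1/(1/(-5 - 7)) = 5 - 1/(1/(-12)) = 5 - 1/(-1/12) = 5 - 1*(-12) = 5 + 12 = 17)
(d - 3233/1062)*(-4974 + (-1161 + 1129)) = (17 - 3233/1062)*(-4974 + (-1161 + 1129)) = (17 - 3233*1/1062)*(-4974 - 32) = (17 - 3233/1062)*(-5006) = (14821/1062)*(-5006) = -37096963/531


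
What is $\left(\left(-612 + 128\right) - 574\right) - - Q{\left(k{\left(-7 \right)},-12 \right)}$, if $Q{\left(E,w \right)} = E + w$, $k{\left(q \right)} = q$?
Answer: $-1077$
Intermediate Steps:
$\left(\left(-612 + 128\right) - 574\right) - - Q{\left(k{\left(-7 \right)},-12 \right)} = \left(\left(-612 + 128\right) - 574\right) - - (-7 - 12) = \left(-484 - 574\right) - \left(-1\right) \left(-19\right) = -1058 - 19 = -1077$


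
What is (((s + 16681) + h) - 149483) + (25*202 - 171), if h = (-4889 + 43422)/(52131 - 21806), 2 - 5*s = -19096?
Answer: -3763397072/30325 ≈ -1.2410e+5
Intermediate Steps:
s = 19098/5 (s = ⅖ - ⅕*(-19096) = ⅖ + 19096/5 = 19098/5 ≈ 3819.6)
h = 38533/30325 ≈ 1.2707
(((s + 16681) + h) - 149483) + (25*202 - 171) = (((19098/5 + 16681) + 38533/30325) - 149483) + (25*202 - 171) = ((102503/5 + 38533/30325) - 149483) + (5050 - 171) = (621719228/30325 - 149483) + 4879 = -3911352747/30325 + 4879 = -3763397072/30325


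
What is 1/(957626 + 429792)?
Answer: 1/1387418 ≈ 7.2076e-7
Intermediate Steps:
1/(957626 + 429792) = 1/1387418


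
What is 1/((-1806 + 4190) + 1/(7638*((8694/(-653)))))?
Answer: 66404772/158308975795 ≈ 0.00041946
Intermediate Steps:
1/((-1806 + 4190) + 1/(7638*((8694/(-653))))) = 1/(2384 + 1/(7638*((8694*(-1/653))))) = 1/(2384 + 1/(7638*(-8694/653))) = 1/(2384 + (1/7638)*(-653/8694)) = 1/(2384 - 653/66404772) = 1/(158308975795/66404772) = 66404772/158308975795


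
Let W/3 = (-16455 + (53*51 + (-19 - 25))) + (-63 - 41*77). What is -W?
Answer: 51048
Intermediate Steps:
W = -51048 (W = 3*((-16455 + (53*51 + (-19 - 25))) + (-63 - 41*77)) = 3*((-16455 + (2703 - 44)) + (-63 - 3157)) = 3*((-16455 + 2659) - 3220) = 3*(-13796 - 3220) = 3*(-17016) = -51048)
-W = -1*(-51048) = 51048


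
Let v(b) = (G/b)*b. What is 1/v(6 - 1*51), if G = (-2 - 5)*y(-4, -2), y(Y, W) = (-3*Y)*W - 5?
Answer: 1/203 ≈ 0.0049261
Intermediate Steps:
y(Y, W) = -5 - 3*W*Y (y(Y, W) = -3*W*Y - 5 = -5 - 3*W*Y)
G = 203 (G = (-2 - 5)*(-5 - 3*(-2)*(-4)) = -7*(-5 - 24) = -7*(-29) = 203)
v(b) = 203 (v(b) = (203/b)*b = 203)
1/v(6 - 1*51) = 1/203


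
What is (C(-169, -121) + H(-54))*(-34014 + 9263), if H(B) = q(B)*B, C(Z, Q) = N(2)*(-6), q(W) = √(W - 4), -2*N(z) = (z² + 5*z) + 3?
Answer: -1262301 + 1336554*I*√58 ≈ -1.2623e+6 + 1.0179e+7*I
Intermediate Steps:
N(z) = -3/2 - 5*z/2 - z²/2 (N(z) = -((z² + 5*z) + 3)/2 = -(3 + z² + 5*z)/2 = -3/2 - 5*z/2 - z²/2)
q(W) = √(-4 + W)
C(Z, Q) = 51 (C(Z, Q) = (-3/2 - 5/2*2 - ½*2²)*(-6) = (-3/2 - 5 - ½*4)*(-6) = (-3/2 - 5 - 2)*(-6) = -17/2*(-6) = 51)
H(B) = B*√(-4 + B) (H(B) = √(-4 + B)*B = B*√(-4 + B))
(C(-169, -121) + H(-54))*(-34014 + 9263) = (51 - 54*√(-4 - 54))*(-34014 + 9263) = (51 - 54*I*√58)*(-24751) = -1262301 + 1336554*I*√58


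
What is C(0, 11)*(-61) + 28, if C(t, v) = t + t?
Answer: 28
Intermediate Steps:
C(t, v) = 2*t
C(0, 11)*(-61) + 28 = (2*0)*(-61) + 28 = 0*(-61) + 28 = 0 + 28 = 28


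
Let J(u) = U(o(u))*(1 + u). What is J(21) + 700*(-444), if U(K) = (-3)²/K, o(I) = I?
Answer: -2175534/7 ≈ -3.1079e+5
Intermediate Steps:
U(K) = 9/K
J(u) = 9*(1 + u)/u (J(u) = (9/u)*(1 + u) = 9*(1 + u)/u)
J(21) + 700*(-444) = (9 + 9/21) + 700*(-444) = (9 + 9*(1/21)) - 310800 = (9 + 3/7) - 310800 = 66/7 - 310800 = -2175534/7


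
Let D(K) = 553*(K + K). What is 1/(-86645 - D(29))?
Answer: -1/118719 ≈ -8.4232e-6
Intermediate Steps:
D(K) = 1106*K (D(K) = 553*(2*K) = 1106*K)
1/(-86645 - D(29)) = 1/(-86645 - 1106*29) = 1/(-86645 - 1*32074) = 1/(-86645 - 32074) = 1/(-118719) = -1/118719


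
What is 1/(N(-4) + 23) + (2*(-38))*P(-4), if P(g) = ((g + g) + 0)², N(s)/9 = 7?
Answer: -418303/86 ≈ -4864.0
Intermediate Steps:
N(s) = 63 (N(s) = 9*7 = 63)
P(g) = 4*g² (P(g) = (2*g + 0)² = (2*g)² = 4*g²)
1/(N(-4) + 23) + (2*(-38))*P(-4) = 1/(63 + 23) + (2*(-38))*(4*(-4)²) = 1/86 - 304*16 = 1/86 - 76*64 = 1/86 - 4864 = -418303/86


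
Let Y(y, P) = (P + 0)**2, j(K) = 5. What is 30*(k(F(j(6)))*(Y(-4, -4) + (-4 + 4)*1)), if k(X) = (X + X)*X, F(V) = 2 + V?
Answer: 47040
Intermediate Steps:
k(X) = 2*X**2 (k(X) = (2*X)*X = 2*X**2)
Y(y, P) = P**2
30*(k(F(j(6)))*(Y(-4, -4) + (-4 + 4)*1)) = 30*((2*(2 + 5)**2)*((-4)**2 + (-4 + 4)*1)) = 30*((2*7**2)*(16 + 0*1)) = 30*((2*49)*(16 + 0)) = 30*(98*16) = 30*1568 = 47040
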